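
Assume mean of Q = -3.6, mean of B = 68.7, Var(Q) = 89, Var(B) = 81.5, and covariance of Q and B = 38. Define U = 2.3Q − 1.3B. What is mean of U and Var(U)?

mean of U = 2.3·mean of Q + (-1.3)·mean of B = 2.3·(-3.6) + (-1.3)·68.7 = -97.59.
Var(U) = a²·Var(Q) + b²·Var(B) + 2ab·covariance of Q and B with a = 2.3, b = -1.3.
= 2.3²·89 + (-1.3)²·81.5 + 2·2.3·(-1.3)·38
= 470.81 + 137.735 + (-227.24) = 381.305.

mean of U = -97.59, Var(U) = 381.305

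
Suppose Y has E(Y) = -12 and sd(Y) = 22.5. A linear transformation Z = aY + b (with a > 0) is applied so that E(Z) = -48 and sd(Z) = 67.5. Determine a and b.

sd(Z) = a·sd(Y) (a > 0), so a = 67.5/22.5 = 3.
E(Z) = a·E(Y) + b, so b = -48 − 3·(-12) = -12.

a = 3, b = -12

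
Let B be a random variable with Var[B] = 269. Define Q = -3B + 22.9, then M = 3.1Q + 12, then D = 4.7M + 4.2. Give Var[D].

Var[Q] = (-3)²·269 = 2421.
Var[M] = 3.1²·2421 = 23265.81.
Var[D] = 4.7²·23265.81 = 513941.7429.

Var[D] = 513941.7429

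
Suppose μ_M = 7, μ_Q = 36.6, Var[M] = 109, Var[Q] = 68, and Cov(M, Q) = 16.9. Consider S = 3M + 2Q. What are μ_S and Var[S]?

μ_S = 3·μ_M + 2·μ_Q = 3·7 + 2·36.6 = 94.2.
Var[S] = a²·Var[M] + b²·Var[Q] + 2ab·Cov(M, Q) with a = 3, b = 2.
= 3²·109 + 2²·68 + 2·3·2·16.9
= 981 + 272 + 202.8 = 1455.8.

μ_S = 94.2, Var[S] = 1455.8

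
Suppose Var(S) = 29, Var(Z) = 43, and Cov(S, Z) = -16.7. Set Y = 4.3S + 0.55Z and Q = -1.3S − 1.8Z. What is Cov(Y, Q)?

By bilinearity, Cov(Y, Q) = ac·Var(S) + bd·Var(Z) + (ad+bc)·Cov(S, Z), with a=4.3, b=0.55, c=-1.3, d=-1.8.
ac·Var(S) = 4.3·(-1.3)·29 = -162.11
bd·Var(Z) = 0.55·(-1.8)·43 = -42.57
(ad+bc)·Cov(S, Z) = (-8.455)·(-16.7) = 141.1985
Cov(Y, Q) = -162.11 + (-42.57) + 141.1985 = -63.4815.

Cov(Y, Q) = -63.4815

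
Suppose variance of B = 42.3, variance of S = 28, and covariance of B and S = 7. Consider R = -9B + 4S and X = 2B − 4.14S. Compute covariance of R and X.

By bilinearity, covariance of R and X = ac·variance of B + bd·variance of S + (ad+bc)·covariance of B and S, with a=-9, b=4, c=2, d=-4.14.
ac·variance of B = (-9)·2·42.3 = -761.4
bd·variance of S = 4·(-4.14)·28 = -463.68
(ad+bc)·covariance of B and S = (45.26)·7 = 316.82
covariance of R and X = -761.4 + (-463.68) + 316.82 = -908.26.

covariance of R and X = -908.26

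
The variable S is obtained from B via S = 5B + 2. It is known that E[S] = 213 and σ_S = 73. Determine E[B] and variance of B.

From S = 5B + 2: E[S] = a·E[B] + b, so E[B] = (E[S] − b)/a = (213 − 2)/5 = 42.2.
variance of S = 73² = 5329.
variance of S = a²·variance of B, so variance of B = 5329/5² = 213.16.

E[B] = 42.2, variance of B = 213.16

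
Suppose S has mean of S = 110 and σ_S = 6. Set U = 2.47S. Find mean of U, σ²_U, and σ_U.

U = 2.47S is linear with a = 2.47, b = 0.
mean of U = a·mean of S + b = 2.47·110 = 271.7.
σ²_S = 6² = 36.
σ²_U = a²·σ²_S = 2.47²·36 = 219.6324.
σ_U = |a|·σ_S = |2.47|·6 = 14.82.

mean of U = 271.7, σ²_U = 219.6324, σ_U = 14.82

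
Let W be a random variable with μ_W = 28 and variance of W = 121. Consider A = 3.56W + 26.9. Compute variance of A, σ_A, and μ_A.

A = 3.56W + 26.9 is linear with a = 3.56, b = 26.9.
variance of A = a²·variance of W = 3.56²·121 = 1533.5056 (the additive constant 26.9 does not affect variance).
σ_W = √121 = 11.
σ_A = |a|·σ_W = |3.56|·11 = 39.16.
μ_A = a·μ_W + b = 3.56·28 + 26.9 = 126.58.

variance of A = 1533.5056, σ_A = 39.16, μ_A = 126.58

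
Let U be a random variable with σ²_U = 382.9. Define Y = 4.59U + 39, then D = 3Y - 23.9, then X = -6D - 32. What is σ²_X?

σ²_X = 2613700.05876

σ²_Y = 4.59²·382.9 = 8066.97549.
σ²_D = 3²·8066.97549 = 72602.77941.
σ²_X = (-6)²·72602.77941 = 2613700.05876.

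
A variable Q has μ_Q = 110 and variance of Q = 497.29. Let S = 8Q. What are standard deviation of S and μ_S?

S = 8Q is linear with a = 8, b = 0.
standard deviation of Q = √497.29 = 22.3.
standard deviation of S = |a|·standard deviation of Q = |8|·22.3 = 178.4.
μ_S = a·μ_Q + b = 8·110 = 880.

standard deviation of S = 178.4, μ_S = 880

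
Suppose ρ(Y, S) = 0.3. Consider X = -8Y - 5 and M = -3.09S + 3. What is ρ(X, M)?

Linear rescalings preserve correlation up to sign; here the slopes -8 and -3.09 have the same sign, so ρ(X, M) = ρ(Y, S) = 0.3.

ρ(X, M) = 0.3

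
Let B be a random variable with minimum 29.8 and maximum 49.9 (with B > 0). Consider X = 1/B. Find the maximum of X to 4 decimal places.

max(X) = 0.0336

1/B is decreasing on this domain, so max(X) comes from min(B) = 29.8: max(X) = 1/(29.8) ≈ 0.0336.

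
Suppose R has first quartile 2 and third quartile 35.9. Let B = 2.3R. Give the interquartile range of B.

IQR(B) = 77.97

IQR of R = Q3 − Q1 = 35.9 − 2 = 33.9.
Under B = aR + b, IQR(B) = |a|·IQR(R) = |2.3|·33.9 = 77.97 (shifts cancel; spread scales by |a|).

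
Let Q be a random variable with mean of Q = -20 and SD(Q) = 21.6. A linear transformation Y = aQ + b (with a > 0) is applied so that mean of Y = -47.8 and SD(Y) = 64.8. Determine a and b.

a = 3, b = 12.2

SD(Y) = a·SD(Q) (a > 0), so a = 64.8/21.6 = 3.
mean of Y = a·mean of Q + b, so b = -47.8 − 3·(-20) = 12.2.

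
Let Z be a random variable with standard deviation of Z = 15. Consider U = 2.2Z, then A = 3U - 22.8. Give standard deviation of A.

standard deviation of A = 99

standard deviation of U = |2.2|·15 = 33.
standard deviation of A = |3|·33 = 99.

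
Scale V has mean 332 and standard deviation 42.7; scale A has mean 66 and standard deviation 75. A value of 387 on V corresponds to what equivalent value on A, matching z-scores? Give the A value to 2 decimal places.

A = 162.60

z = (387 − 332)/42.7 ≈ 1.2881.
A = 66 + z·75 = 66 + (387 − 332)·75/42.7 ≈ 162.60.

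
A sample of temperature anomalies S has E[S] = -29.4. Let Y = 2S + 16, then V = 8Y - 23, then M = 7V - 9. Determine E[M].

E[Y] = 2·(-29.4) + 16 = -42.8.
E[V] = 8·(-42.8) + (-23) = -365.4.
E[M] = 7·(-365.4) + (-9) = -2566.8.

E[M] = -2566.8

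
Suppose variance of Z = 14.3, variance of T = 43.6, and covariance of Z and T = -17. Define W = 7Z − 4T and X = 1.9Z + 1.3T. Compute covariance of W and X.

By bilinearity, covariance of W and X = ac·variance of Z + bd·variance of T + (ad+bc)·covariance of Z and T, with a=7, b=-4, c=1.9, d=1.3.
ac·variance of Z = 7·1.9·14.3 = 190.19
bd·variance of T = (-4)·1.3·43.6 = -226.72
(ad+bc)·covariance of Z and T = (1.5)·(-17) = -25.5
covariance of W and X = 190.19 + (-226.72) + (-25.5) = -62.03.

covariance of W and X = -62.03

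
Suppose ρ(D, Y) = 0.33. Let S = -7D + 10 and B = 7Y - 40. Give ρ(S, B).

ρ(S, B) = -0.33

Linear rescalings preserve |correlation|; the slopes -7 and 7 have opposite signs, so the correlation flips sign: ρ(S, B) = −ρ(D, Y) = -0.33.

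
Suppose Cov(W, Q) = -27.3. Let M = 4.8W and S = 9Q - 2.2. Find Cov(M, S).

Cov(M, S) = -1179.36

Cov(M, S) = a·c·Cov(W, Q) = 4.8·9·(-27.3) = -1179.36. Additive constants drop out.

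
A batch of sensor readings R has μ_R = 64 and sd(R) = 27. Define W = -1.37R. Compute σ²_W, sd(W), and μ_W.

σ²_W = 1368.2601, sd(W) = 36.99, μ_W = -87.68

W = -1.37R is linear with a = -1.37, b = 0.
σ²_R = 27² = 729.
σ²_W = a²·σ²_R = (-1.37)²·729 = 1368.2601.
sd(W) = |a|·sd(R) = |-1.37|·27 = 36.99.
μ_W = a·μ_R + b = (-1.37)·64 = -87.68.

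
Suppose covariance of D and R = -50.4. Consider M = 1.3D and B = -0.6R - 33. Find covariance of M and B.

covariance of M and B = 39.312

covariance of M and B = a·c·covariance of D and R = 1.3·(-0.6)·(-50.4) = 39.312. Additive constants drop out.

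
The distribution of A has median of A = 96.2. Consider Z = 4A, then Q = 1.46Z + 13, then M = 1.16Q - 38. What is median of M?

median of M = 628.77728

median of Z = 4·96.2 = 384.8.
median of Q = 1.46·384.8 + 13 = 574.808.
median of M = 1.16·574.808 + (-38) = 628.77728.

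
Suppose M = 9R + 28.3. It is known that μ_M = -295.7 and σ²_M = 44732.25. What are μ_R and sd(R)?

From M = 9R + 28.3: μ_M = a·μ_R + b, so μ_R = (μ_M − b)/a = (-295.7 − 28.3)/9 = -36.
sd(M) = √44732.25 = 211.5.
sd(M) = |a|·sd(R), so sd(R) = 211.5/|9| = 23.5.

μ_R = -36, sd(R) = 23.5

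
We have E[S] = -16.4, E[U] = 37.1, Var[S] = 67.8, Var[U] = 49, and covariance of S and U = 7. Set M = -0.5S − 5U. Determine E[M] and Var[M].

E[M] = (-0.5)·E[S] + (-5)·E[U] = (-0.5)·(-16.4) + (-5)·37.1 = -177.3.
Var[M] = a²·Var[S] + b²·Var[U] + 2ab·covariance of S and U with a = -0.5, b = -5.
= (-0.5)²·67.8 + (-5)²·49 + 2·(-0.5)·(-5)·7
= 16.95 + 1225 + 35 = 1276.95.

E[M] = -177.3, Var[M] = 1276.95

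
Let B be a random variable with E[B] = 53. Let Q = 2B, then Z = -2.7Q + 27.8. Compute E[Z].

E[Q] = 2·53 = 106.
E[Z] = (-2.7)·106 + 27.8 = -258.4.

E[Z] = -258.4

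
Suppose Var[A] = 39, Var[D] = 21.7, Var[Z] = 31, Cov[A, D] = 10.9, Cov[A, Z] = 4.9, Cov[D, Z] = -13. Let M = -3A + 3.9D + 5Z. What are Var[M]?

Var[M] = a²·Var[A] + b²·Var[D] + c²·Var[Z] + 2ab·Cov[A, D] + 2ac·Cov[A, Z] + 2bc·Cov[D, Z], with a = -3, b = 3.9, c = 5.
= 351 + 330.057 + 775 + (-255.06) + (-147) + (-507)
= 546.997.

Var[M] = 546.997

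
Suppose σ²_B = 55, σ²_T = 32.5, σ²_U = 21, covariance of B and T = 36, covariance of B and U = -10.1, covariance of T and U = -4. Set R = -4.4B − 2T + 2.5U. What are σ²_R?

σ²_R = a²·σ²_B + b²·σ²_T + c²·σ²_U + 2ab·covariance of B and T + 2ac·covariance of B and U + 2bc·covariance of T and U, with a = -4.4, b = -2, c = 2.5.
= 1064.8 + 130 + 131.25 + 633.6 + 222.2 + 40
= 2221.85.

σ²_R = 2221.85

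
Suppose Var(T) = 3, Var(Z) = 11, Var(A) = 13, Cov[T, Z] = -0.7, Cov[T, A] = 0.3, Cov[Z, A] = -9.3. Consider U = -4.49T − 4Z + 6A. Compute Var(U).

Var(U) = 1109.5723

Var(U) = a²·Var(T) + b²·Var(Z) + c²·Var(A) + 2ab·Cov[T, Z] + 2ac·Cov[T, A] + 2bc·Cov[Z, A], with a = -4.49, b = -4, c = 6.
= 60.4803 + 176 + 468 + (-25.144) + (-16.164) + 446.4
= 1109.5723.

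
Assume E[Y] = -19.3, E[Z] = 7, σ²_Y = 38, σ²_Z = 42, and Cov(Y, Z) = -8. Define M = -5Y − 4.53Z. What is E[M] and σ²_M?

E[M] = 64.79, σ²_M = 1449.4778

E[M] = (-5)·E[Y] + (-4.53)·E[Z] = (-5)·(-19.3) + (-4.53)·7 = 64.79.
σ²_M = a²·σ²_Y + b²·σ²_Z + 2ab·Cov(Y, Z) with a = -5, b = -4.53.
= (-5)²·38 + (-4.53)²·42 + 2·(-5)·(-4.53)·(-8)
= 950 + 861.8778 + (-362.4) = 1449.4778.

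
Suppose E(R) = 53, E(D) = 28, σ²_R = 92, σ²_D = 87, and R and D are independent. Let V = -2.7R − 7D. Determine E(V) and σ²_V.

E(V) = -339.1, σ²_V = 4933.68

E(V) = (-2.7)·E(R) + (-7)·E(D) = (-2.7)·53 + (-7)·28 = -339.1.
σ²_V = a²·σ²_R + b²·σ²_D + 2ab·Cov[R, D] with a = -2.7, b = -7.
Independence gives Cov[R, D] = 0.
= (-2.7)²·92 + (-7)²·87 + 2·(-2.7)·(-7)·0
= 670.68 + 4263 + 0 = 4933.68.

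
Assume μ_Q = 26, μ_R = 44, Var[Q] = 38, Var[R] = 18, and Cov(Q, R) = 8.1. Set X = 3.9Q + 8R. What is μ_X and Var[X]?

μ_X = 3.9·μ_Q + 8·μ_R = 3.9·26 + 8·44 = 453.4.
Var[X] = a²·Var[Q] + b²·Var[R] + 2ab·Cov(Q, R) with a = 3.9, b = 8.
= 3.9²·38 + 8²·18 + 2·3.9·8·8.1
= 577.98 + 1152 + 505.44 = 2235.42.

μ_X = 453.4, Var[X] = 2235.42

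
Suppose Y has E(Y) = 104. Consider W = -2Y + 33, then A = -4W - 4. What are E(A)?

E(W) = (-2)·104 + 33 = -175.
E(A) = (-4)·(-175) + (-4) = 696.

E(A) = 696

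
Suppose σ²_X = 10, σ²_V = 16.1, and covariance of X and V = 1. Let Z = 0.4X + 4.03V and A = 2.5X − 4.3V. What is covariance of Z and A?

covariance of Z and A = -260.6419

By bilinearity, covariance of Z and A = ac·σ²_X + bd·σ²_V + (ad+bc)·covariance of X and V, with a=0.4, b=4.03, c=2.5, d=-4.3.
ac·σ²_X = 0.4·2.5·10 = 10
bd·σ²_V = 4.03·(-4.3)·16.1 = -278.9969
(ad+bc)·covariance of X and V = (8.355)·1 = 8.355
covariance of Z and A = 10 + (-278.9969) + 8.355 = -260.6419.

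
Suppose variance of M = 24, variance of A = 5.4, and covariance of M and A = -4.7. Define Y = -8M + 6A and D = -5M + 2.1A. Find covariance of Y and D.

covariance of Y and D = 1248

By bilinearity, covariance of Y and D = ac·variance of M + bd·variance of A + (ad+bc)·covariance of M and A, with a=-8, b=6, c=-5, d=2.1.
ac·variance of M = (-8)·(-5)·24 = 960
bd·variance of A = 6·2.1·5.4 = 68.04
(ad+bc)·covariance of M and A = (-46.8)·(-4.7) = 219.96
covariance of Y and D = 960 + 68.04 + 219.96 = 1248.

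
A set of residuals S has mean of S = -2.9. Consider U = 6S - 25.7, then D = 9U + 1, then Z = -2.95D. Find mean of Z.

mean of Z = 1141.355

mean of U = 6·(-2.9) + (-25.7) = -43.1.
mean of D = 9·(-43.1) + 1 = -386.9.
mean of Z = (-2.95)·(-386.9) = 1141.355.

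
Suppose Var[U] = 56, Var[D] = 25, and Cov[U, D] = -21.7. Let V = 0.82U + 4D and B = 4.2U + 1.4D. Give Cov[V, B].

By bilinearity, Cov[V, B] = ac·Var[U] + bd·Var[D] + (ad+bc)·Cov[U, D], with a=0.82, b=4, c=4.2, d=1.4.
ac·Var[U] = 0.82·4.2·56 = 192.864
bd·Var[D] = 4·1.4·25 = 140
(ad+bc)·Cov[U, D] = (17.948)·(-21.7) = -389.4716
Cov[V, B] = 192.864 + 140 + (-389.4716) = -56.6076.

Cov[V, B] = -56.6076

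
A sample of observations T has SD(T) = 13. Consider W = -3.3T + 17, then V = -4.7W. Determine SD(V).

SD(W) = |-3.3|·13 = 42.9.
SD(V) = |-4.7|·42.9 = 201.63.

SD(V) = 201.63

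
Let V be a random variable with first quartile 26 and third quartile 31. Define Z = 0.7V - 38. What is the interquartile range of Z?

IQR(Z) = 3.5

IQR of V = Q3 − Q1 = 31 − 26 = 5.
Under Z = aV + b, IQR(Z) = |a|·IQR(V) = |0.7|·5 = 3.5 (shifts cancel; spread scales by |a|).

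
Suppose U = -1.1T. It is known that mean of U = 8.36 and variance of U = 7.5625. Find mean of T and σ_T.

From U = -1.1T: mean of U = a·mean of T + b, so mean of T = (mean of U − b)/a = (8.36 − 0)/(-1.1) = -7.6.
σ_U = √7.5625 = 2.75.
σ_U = |a|·σ_T, so σ_T = 2.75/|-1.1| = 2.5.

mean of T = -7.6, σ_T = 2.5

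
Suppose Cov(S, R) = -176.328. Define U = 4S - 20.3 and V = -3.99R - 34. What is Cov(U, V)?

Cov(U, V) = 2814.19488

Cov(U, V) = a·c·Cov(S, R) = 4·(-3.99)·(-176.328) = 2814.19488. Additive constants drop out.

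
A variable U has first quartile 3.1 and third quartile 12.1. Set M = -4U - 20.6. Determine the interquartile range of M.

IQR of U = Q3 − Q1 = 12.1 − 3.1 = 9.
Under M = aU + b, IQR(M) = |a|·IQR(U) = |-4|·9 = 36 (shifts cancel; spread scales by |a|).

IQR(M) = 36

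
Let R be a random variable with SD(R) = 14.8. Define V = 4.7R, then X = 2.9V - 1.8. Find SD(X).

SD(X) = 201.724

SD(V) = |4.7|·14.8 = 69.56.
SD(X) = |2.9|·69.56 = 201.724.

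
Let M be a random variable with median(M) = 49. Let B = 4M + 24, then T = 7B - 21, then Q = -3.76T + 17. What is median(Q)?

median(B) = 4·49 + 24 = 220.
median(T) = 7·220 + (-21) = 1519.
median(Q) = (-3.76)·1519 + 17 = -5694.44.

median(Q) = -5694.44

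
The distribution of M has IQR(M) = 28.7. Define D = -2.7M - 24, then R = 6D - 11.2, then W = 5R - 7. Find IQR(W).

IQR(W) = 2324.7

IQR(D) = |-2.7|·28.7 = 77.49.
IQR(R) = |6|·77.49 = 464.94.
IQR(W) = |5|·464.94 = 2324.7.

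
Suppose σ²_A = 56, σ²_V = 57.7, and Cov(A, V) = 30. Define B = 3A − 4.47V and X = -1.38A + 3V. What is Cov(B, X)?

By bilinearity, Cov(B, X) = ac·σ²_A + bd·σ²_V + (ad+bc)·Cov(A, V), with a=3, b=-4.47, c=-1.38, d=3.
ac·σ²_A = 3·(-1.38)·56 = -231.84
bd·σ²_V = (-4.47)·3·57.7 = -773.757
(ad+bc)·Cov(A, V) = (15.1686)·30 = 455.058
Cov(B, X) = -231.84 + (-773.757) + 455.058 = -550.539.

Cov(B, X) = -550.539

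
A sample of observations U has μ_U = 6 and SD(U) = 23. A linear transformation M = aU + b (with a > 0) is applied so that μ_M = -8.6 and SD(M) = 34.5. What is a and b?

a = 1.5, b = -17.6

SD(M) = a·SD(U) (a > 0), so a = 34.5/23 = 1.5.
μ_M = a·μ_U + b, so b = -8.6 − 1.5·6 = -17.6.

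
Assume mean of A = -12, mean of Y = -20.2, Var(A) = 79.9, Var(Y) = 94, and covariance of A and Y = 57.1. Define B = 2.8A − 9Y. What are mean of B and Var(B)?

mean of B = 2.8·mean of A + (-9)·mean of Y = 2.8·(-12) + (-9)·(-20.2) = 148.2.
Var(B) = a²·Var(A) + b²·Var(Y) + 2ab·covariance of A and Y with a = 2.8, b = -9.
= 2.8²·79.9 + (-9)²·94 + 2·2.8·(-9)·57.1
= 626.416 + 7614 + (-2877.84) = 5362.576.

mean of B = 148.2, Var(B) = 5362.576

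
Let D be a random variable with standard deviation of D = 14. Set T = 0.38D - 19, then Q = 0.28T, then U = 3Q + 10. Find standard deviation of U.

standard deviation of T = |0.38|·14 = 5.32.
standard deviation of Q = |0.28|·5.32 = 1.4896.
standard deviation of U = |3|·1.4896 = 4.4688.

standard deviation of U = 4.4688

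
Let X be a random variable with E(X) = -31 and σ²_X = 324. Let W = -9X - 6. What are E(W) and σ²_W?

W = -9X - 6 is linear with a = -9, b = -6.
E(W) = a·E(X) + b = (-9)·(-31) + (-6) = 273.
σ²_W = a²·σ²_X = (-9)²·324 = 26244 (the additive constant -6 does not affect variance).

E(W) = 273, σ²_W = 26244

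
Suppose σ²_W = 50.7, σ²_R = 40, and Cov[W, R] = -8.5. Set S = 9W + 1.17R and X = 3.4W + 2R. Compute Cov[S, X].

By bilinearity, Cov[S, X] = ac·σ²_W + bd·σ²_R + (ad+bc)·Cov[W, R], with a=9, b=1.17, c=3.4, d=2.
ac·σ²_W = 9·3.4·50.7 = 1551.42
bd·σ²_R = 1.17·2·40 = 93.6
(ad+bc)·Cov[W, R] = (21.978)·(-8.5) = -186.813
Cov[S, X] = 1551.42 + 93.6 + (-186.813) = 1458.207.

Cov[S, X] = 1458.207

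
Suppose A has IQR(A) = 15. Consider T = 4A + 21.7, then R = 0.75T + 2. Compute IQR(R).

IQR(R) = 45

IQR(T) = |4|·15 = 60.
IQR(R) = |0.75|·60 = 45.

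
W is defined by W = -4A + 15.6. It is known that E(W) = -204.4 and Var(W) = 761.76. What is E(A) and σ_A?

From W = -4A + 15.6: E(W) = a·E(A) + b, so E(A) = (E(W) − b)/a = (-204.4 − 15.6)/(-4) = 55.
σ_W = √761.76 = 27.6.
σ_W = |a|·σ_A, so σ_A = 27.6/|-4| = 6.9.

E(A) = 55, σ_A = 6.9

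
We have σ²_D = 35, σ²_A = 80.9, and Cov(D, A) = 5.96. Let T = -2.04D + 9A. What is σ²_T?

σ²_T = 6479.7048

σ²_T = a²·σ²_D + b²·σ²_A + 2ab·Cov(D, A) with a = -2.04, b = 9.
= (-2.04)²·35 + 9²·80.9 + 2·(-2.04)·9·5.96
= 145.656 + 6552.9 + (-218.8512) = 6479.7048.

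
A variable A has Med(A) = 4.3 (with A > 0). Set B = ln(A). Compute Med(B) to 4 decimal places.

ln(A) is monotone on this domain, so Med(B) = ln(4.3) ≈ 1.4586.

Med(B) = 1.4586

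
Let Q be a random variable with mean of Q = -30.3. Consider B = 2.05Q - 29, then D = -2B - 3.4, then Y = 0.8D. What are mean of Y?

mean of Y = 143.064

mean of B = 2.05·(-30.3) + (-29) = -91.115.
mean of D = (-2)·(-91.115) + (-3.4) = 178.83.
mean of Y = 0.8·178.83 = 143.064.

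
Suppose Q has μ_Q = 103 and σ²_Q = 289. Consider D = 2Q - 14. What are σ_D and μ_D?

σ_D = 34, μ_D = 192

D = 2Q - 14 is linear with a = 2, b = -14.
σ_Q = √289 = 17.
σ_D = |a|·σ_Q = |2|·17 = 34.
μ_D = a·μ_Q + b = 2·103 + (-14) = 192.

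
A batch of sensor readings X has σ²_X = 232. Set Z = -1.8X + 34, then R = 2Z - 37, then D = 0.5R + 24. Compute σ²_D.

σ²_D = 751.68

σ²_Z = (-1.8)²·232 = 751.68.
σ²_R = 2²·751.68 = 3006.72.
σ²_D = 0.5²·3006.72 = 751.68.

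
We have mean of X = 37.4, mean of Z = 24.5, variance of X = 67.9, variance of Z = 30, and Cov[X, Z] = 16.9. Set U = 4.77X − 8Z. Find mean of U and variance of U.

mean of U = 4.77·mean of X + (-8)·mean of Z = 4.77·37.4 + (-8)·24.5 = -17.602.
variance of U = a²·variance of X + b²·variance of Z + 2ab·Cov[X, Z] with a = 4.77, b = -8.
= 4.77²·67.9 + (-8)²·30 + 2·4.77·(-8)·16.9
= 1544.92191 + 1920 + (-1289.808) = 2175.11391.

mean of U = -17.602, variance of U = 2175.11391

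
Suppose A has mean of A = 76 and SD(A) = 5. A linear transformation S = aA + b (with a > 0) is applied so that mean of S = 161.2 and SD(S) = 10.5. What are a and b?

a = 2.1, b = 1.6

SD(S) = a·SD(A) (a > 0), so a = 10.5/5 = 2.1.
mean of S = a·mean of A + b, so b = 161.2 − 2.1·76 = 1.6.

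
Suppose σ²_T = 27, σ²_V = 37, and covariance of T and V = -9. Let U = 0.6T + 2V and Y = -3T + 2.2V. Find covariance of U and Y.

By bilinearity, covariance of U and Y = ac·σ²_T + bd·σ²_V + (ad+bc)·covariance of T and V, with a=0.6, b=2, c=-3, d=2.2.
ac·σ²_T = 0.6·(-3)·27 = -48.6
bd·σ²_V = 2·2.2·37 = 162.8
(ad+bc)·covariance of T and V = (-4.68)·(-9) = 42.12
covariance of U and Y = -48.6 + 162.8 + 42.12 = 156.32.

covariance of U and Y = 156.32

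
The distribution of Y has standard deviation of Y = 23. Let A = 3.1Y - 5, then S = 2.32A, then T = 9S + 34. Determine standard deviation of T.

standard deviation of T = 1488.744

standard deviation of A = |3.1|·23 = 71.3.
standard deviation of S = |2.32|·71.3 = 165.416.
standard deviation of T = |9|·165.416 = 1488.744.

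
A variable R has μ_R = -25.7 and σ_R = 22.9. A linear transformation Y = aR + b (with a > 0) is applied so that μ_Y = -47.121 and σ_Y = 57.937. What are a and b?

σ_Y = a·σ_R (a > 0), so a = 57.937/22.9 = 2.53.
μ_Y = a·μ_R + b, so b = -47.121 − 2.53·(-25.7) = 17.9.

a = 2.53, b = 17.9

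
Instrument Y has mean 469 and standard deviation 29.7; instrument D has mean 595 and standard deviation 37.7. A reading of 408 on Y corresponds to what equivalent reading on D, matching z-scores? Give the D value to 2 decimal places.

D = 517.57

z = (408 − 469)/29.7 ≈ -2.0539.
D = 595 + z·37.7 = 595 + (408 − 469)·37.7/29.7 ≈ 517.57.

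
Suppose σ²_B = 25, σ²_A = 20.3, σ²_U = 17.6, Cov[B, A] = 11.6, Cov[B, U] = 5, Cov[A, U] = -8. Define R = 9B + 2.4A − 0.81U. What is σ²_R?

σ²_R = a²·σ²_B + b²·σ²_A + c²·σ²_U + 2ab·Cov[B, A] + 2ac·Cov[B, U] + 2bc·Cov[A, U], with a = 9, b = 2.4, c = -0.81.
= 2025 + 116.928 + 11.54736 + 501.12 + (-72.9) + 31.104
= 2612.79936.

σ²_R = 2612.79936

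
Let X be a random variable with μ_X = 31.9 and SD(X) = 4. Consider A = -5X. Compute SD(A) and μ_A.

SD(A) = 20, μ_A = -159.5

A = -5X is linear with a = -5, b = 0.
SD(A) = |a|·SD(X) = |-5|·4 = 20.
μ_A = a·μ_X + b = (-5)·31.9 = -159.5.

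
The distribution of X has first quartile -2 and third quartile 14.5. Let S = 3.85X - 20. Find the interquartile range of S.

IQR(S) = 63.525

IQR of X = Q3 − Q1 = 14.5 − (-2) = 16.5.
Under S = aX + b, IQR(S) = |a|·IQR(X) = |3.85|·16.5 = 63.525 (shifts cancel; spread scales by |a|).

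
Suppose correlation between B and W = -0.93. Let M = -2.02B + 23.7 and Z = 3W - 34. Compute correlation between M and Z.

Linear rescalings preserve |correlation|; the slopes -2.02 and 3 have opposite signs, so the correlation flips sign: correlation between M and Z = −correlation between B and W = 0.93.

correlation between M and Z = 0.93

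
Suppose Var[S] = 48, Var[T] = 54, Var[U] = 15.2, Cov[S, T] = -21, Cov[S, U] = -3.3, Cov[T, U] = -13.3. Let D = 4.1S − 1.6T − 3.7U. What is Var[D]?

Var[D] = a²·Var[S] + b²·Var[T] + c²·Var[U] + 2ab·Cov[S, T] + 2ac·Cov[S, U] + 2bc·Cov[T, U], with a = 4.1, b = -1.6, c = -3.7.
= 806.88 + 138.24 + 208.088 + 275.52 + 100.122 + (-157.472)
= 1371.378.

Var[D] = 1371.378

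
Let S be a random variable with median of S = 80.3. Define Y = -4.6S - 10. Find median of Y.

A linear map preserves order up to sign, so median of Y = a·median of S + b = (-4.6)·80.3 + (-10) = -379.38.

median of Y = -379.38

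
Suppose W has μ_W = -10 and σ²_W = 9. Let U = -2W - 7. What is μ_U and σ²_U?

μ_U = 13, σ²_U = 36

U = -2W - 7 is linear with a = -2, b = -7.
μ_U = a·μ_W + b = (-2)·(-10) + (-7) = 13.
σ²_U = a²·σ²_W = (-2)²·9 = 36 (the additive constant -7 does not affect variance).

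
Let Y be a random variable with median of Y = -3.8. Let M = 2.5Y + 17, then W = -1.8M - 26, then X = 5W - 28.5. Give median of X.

median of M = 2.5·(-3.8) + 17 = 7.5.
median of W = (-1.8)·7.5 + (-26) = -39.5.
median of X = 5·(-39.5) + (-28.5) = -226.

median of X = -226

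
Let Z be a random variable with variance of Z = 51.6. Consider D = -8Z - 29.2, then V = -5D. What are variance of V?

variance of D = (-8)²·51.6 = 3302.4.
variance of V = (-5)²·3302.4 = 82560.

variance of V = 82560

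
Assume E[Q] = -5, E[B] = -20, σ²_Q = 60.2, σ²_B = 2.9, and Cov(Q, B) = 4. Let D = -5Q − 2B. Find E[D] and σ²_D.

E[D] = 65, σ²_D = 1596.6

E[D] = (-5)·E[Q] + (-2)·E[B] = (-5)·(-5) + (-2)·(-20) = 65.
σ²_D = a²·σ²_Q + b²·σ²_B + 2ab·Cov(Q, B) with a = -5, b = -2.
= (-5)²·60.2 + (-2)²·2.9 + 2·(-5)·(-2)·4
= 1505 + 11.6 + 80 = 1596.6.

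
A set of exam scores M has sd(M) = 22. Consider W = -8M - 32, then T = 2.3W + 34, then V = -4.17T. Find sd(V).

sd(V) = 1688.016

sd(W) = |-8|·22 = 176.
sd(T) = |2.3|·176 = 404.8.
sd(V) = |-4.17|·404.8 = 1688.016.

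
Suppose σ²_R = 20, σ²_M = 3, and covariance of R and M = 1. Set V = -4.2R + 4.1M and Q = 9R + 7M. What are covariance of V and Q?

covariance of V and Q = -662.4

By bilinearity, covariance of V and Q = ac·σ²_R + bd·σ²_M + (ad+bc)·covariance of R and M, with a=-4.2, b=4.1, c=9, d=7.
ac·σ²_R = (-4.2)·9·20 = -756
bd·σ²_M = 4.1·7·3 = 86.1
(ad+bc)·covariance of R and M = (7.5)·1 = 7.5
covariance of V and Q = -756 + 86.1 + 7.5 = -662.4.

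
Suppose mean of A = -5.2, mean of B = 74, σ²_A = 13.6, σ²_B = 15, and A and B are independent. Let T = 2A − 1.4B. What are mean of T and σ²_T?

mean of T = 2·mean of A + (-1.4)·mean of B = 2·(-5.2) + (-1.4)·74 = -114.
σ²_T = a²·σ²_A + b²·σ²_B + 2ab·Cov(A, B) with a = 2, b = -1.4.
Independence gives Cov(A, B) = 0.
= 2²·13.6 + (-1.4)²·15 + 2·2·(-1.4)·0
= 54.4 + 29.4 + 0 = 83.8.

mean of T = -114, σ²_T = 83.8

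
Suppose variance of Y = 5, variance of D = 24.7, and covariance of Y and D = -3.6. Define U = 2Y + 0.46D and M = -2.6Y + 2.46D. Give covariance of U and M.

covariance of U and M = -11.45588

By bilinearity, covariance of U and M = ac·variance of Y + bd·variance of D + (ad+bc)·covariance of Y and D, with a=2, b=0.46, c=-2.6, d=2.46.
ac·variance of Y = 2·(-2.6)·5 = -26
bd·variance of D = 0.46·2.46·24.7 = 27.95052
(ad+bc)·covariance of Y and D = (3.724)·(-3.6) = -13.4064
covariance of U and M = -26 + 27.95052 + (-13.4064) = -11.45588.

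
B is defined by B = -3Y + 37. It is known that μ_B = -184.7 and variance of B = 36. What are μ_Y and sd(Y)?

μ_Y = 73.9, sd(Y) = 2

From B = -3Y + 37: μ_B = a·μ_Y + b, so μ_Y = (μ_B − b)/a = (-184.7 − 37)/(-3) = 73.9.
sd(B) = √36 = 6.
sd(B) = |a|·sd(Y), so sd(Y) = 6/|-3| = 2.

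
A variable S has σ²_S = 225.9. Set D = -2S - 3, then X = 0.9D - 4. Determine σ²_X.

σ²_D = (-2)²·225.9 = 903.6.
σ²_X = 0.9²·903.6 = 731.916.

σ²_X = 731.916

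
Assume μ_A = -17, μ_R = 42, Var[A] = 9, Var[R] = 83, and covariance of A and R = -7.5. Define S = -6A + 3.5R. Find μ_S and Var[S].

μ_S = 249, Var[S] = 1655.75

μ_S = (-6)·μ_A + 3.5·μ_R = (-6)·(-17) + 3.5·42 = 249.
Var[S] = a²·Var[A] + b²·Var[R] + 2ab·covariance of A and R with a = -6, b = 3.5.
= (-6)²·9 + 3.5²·83 + 2·(-6)·3.5·(-7.5)
= 324 + 1016.75 + 315 = 1655.75.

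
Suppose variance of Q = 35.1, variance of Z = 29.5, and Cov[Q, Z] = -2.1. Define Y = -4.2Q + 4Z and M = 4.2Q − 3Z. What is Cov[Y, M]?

By bilinearity, Cov[Y, M] = ac·variance of Q + bd·variance of Z + (ad+bc)·Cov[Q, Z], with a=-4.2, b=4, c=4.2, d=-3.
ac·variance of Q = (-4.2)·4.2·35.1 = -619.164
bd·variance of Z = 4·(-3)·29.5 = -354
(ad+bc)·Cov[Q, Z] = (29.4)·(-2.1) = -61.74
Cov[Y, M] = -619.164 + (-354) + (-61.74) = -1034.904.

Cov[Y, M] = -1034.904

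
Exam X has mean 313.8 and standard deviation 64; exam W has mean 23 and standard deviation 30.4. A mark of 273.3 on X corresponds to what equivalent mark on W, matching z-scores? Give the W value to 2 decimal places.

z = (273.3 − 313.8)/64 ≈ -0.6328.
W = 23 + z·30.4 = 23 + (273.3 − 313.8)·30.4/64 ≈ 3.76.

W = 3.76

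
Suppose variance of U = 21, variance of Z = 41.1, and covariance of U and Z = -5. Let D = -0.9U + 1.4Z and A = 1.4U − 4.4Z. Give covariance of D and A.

covariance of D and A = -309.236

By bilinearity, covariance of D and A = ac·variance of U + bd·variance of Z + (ad+bc)·covariance of U and Z, with a=-0.9, b=1.4, c=1.4, d=-4.4.
ac·variance of U = (-0.9)·1.4·21 = -26.46
bd·variance of Z = 1.4·(-4.4)·41.1 = -253.176
(ad+bc)·covariance of U and Z = (5.92)·(-5) = -29.6
covariance of D and A = -26.46 + (-253.176) + (-29.6) = -309.236.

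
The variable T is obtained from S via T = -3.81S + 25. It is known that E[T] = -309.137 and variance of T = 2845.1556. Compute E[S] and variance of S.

E[S] = 87.7, variance of S = 196

From T = -3.81S + 25: E[T] = a·E[S] + b, so E[S] = (E[T] − b)/a = (-309.137 − 25)/(-3.81) = 87.7.
variance of T = a²·variance of S, so variance of S = 2845.1556/(-3.81)² = 196.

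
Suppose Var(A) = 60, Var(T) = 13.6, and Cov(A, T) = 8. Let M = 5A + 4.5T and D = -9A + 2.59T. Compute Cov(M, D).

By bilinearity, Cov(M, D) = ac·Var(A) + bd·Var(T) + (ad+bc)·Cov(A, T), with a=5, b=4.5, c=-9, d=2.59.
ac·Var(A) = 5·(-9)·60 = -2700
bd·Var(T) = 4.5·2.59·13.6 = 158.508
(ad+bc)·Cov(A, T) = (-27.55)·8 = -220.4
Cov(M, D) = -2700 + 158.508 + (-220.4) = -2761.892.

Cov(M, D) = -2761.892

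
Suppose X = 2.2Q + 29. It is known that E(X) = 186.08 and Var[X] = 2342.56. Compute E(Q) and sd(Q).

From X = 2.2Q + 29: E(X) = a·E(Q) + b, so E(Q) = (E(X) − b)/a = (186.08 − 29)/2.2 = 71.4.
sd(X) = √2342.56 = 48.4.
sd(X) = |a|·sd(Q), so sd(Q) = 48.4/|2.2| = 22.

E(Q) = 71.4, sd(Q) = 22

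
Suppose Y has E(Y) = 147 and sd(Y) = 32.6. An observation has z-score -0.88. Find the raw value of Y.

Y = 118.312

Y = E(Y) + z·sd(Y) = 147 + (-0.88)·32.6 = 118.312.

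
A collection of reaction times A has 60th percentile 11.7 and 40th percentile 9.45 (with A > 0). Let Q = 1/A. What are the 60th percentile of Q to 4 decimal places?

1/A is decreasing on A > 0, so percentile order reverses: P_{60}(Q) uses P_{40}(A) = 9.45.
P_{60}(Q) = 1/9.45 ≈ 0.1058.

60th percentile of Q = 0.1058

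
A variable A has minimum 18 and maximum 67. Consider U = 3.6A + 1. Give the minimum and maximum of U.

min(U) = 65.8, max(U) = 242.2

a = 3.6 > 0, so min(U) = a·min(A)+b = 3.6·18 + 1 = 65.8 and max(U) = 3.6·67 + 1 = 242.2.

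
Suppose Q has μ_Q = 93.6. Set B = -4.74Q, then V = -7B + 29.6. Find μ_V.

μ_B = (-4.74)·93.6 = -443.664.
μ_V = (-7)·(-443.664) + 29.6 = 3135.248.

μ_V = 3135.248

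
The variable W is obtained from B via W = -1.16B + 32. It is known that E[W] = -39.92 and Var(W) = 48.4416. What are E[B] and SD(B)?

E[B] = 62, SD(B) = 6

From W = -1.16B + 32: E[W] = a·E[B] + b, so E[B] = (E[W] − b)/a = (-39.92 − 32)/(-1.16) = 62.
SD(W) = √48.4416 = 6.96.
SD(W) = |a|·SD(B), so SD(B) = 6.96/|-1.16| = 6.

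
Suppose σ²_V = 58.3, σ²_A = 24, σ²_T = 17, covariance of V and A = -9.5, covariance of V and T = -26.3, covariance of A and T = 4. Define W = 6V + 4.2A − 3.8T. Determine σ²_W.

σ²_W = 3360.44

σ²_W = a²·σ²_V + b²·σ²_A + c²·σ²_T + 2ab·covariance of V and A + 2ac·covariance of V and T + 2bc·covariance of A and T, with a = 6, b = 4.2, c = -3.8.
= 2098.8 + 423.36 + 245.48 + (-478.8) + 1199.28 + (-127.68)
= 3360.44.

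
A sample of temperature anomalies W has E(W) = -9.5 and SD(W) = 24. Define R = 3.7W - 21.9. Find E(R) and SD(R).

R = 3.7W - 21.9 is linear with a = 3.7, b = -21.9.
E(R) = a·E(W) + b = 3.7·(-9.5) + (-21.9) = -57.05.
SD(R) = |a|·SD(W) = |3.7|·24 = 88.8.

E(R) = -57.05, SD(R) = 88.8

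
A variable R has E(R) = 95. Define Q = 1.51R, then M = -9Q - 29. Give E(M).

E(M) = -1320.05

E(Q) = 1.51·95 = 143.45.
E(M) = (-9)·143.45 + (-29) = -1320.05.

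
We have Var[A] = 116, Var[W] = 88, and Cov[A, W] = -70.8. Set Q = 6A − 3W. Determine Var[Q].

Var[Q] = 7516.8

Var[Q] = a²·Var[A] + b²·Var[W] + 2ab·Cov[A, W] with a = 6, b = -3.
= 6²·116 + (-3)²·88 + 2·6·(-3)·(-70.8)
= 4176 + 792 + 2548.8 = 7516.8.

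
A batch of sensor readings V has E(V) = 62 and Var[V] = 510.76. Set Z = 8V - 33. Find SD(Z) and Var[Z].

SD(Z) = 180.8, Var[Z] = 32688.64

Z = 8V - 33 is linear with a = 8, b = -33.
SD(V) = √510.76 = 22.6.
SD(Z) = |a|·SD(V) = |8|·22.6 = 180.8.
Var[Z] = a²·Var[V] = 8²·510.76 = 32688.64 (the additive constant -33 does not affect variance).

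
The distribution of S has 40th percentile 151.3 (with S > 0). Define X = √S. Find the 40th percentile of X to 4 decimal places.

√S is increasing, so P_{40}(X) = g(P_{40}(S)) ≈ 12.3004.

40th percentile of X = 12.3004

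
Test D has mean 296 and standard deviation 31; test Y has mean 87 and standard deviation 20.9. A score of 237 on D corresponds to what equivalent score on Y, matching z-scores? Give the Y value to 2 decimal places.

Y = 47.22

z = (237 − 296)/31 ≈ -1.9032.
Y = 87 + z·20.9 = 87 + (237 − 296)·20.9/31 ≈ 47.22.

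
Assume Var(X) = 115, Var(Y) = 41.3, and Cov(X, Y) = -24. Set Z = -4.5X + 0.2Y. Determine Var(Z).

Var(Z) = a²·Var(X) + b²·Var(Y) + 2ab·Cov(X, Y) with a = -4.5, b = 0.2.
= (-4.5)²·115 + 0.2²·41.3 + 2·(-4.5)·0.2·(-24)
= 2328.75 + 1.652 + 43.2 = 2373.602.

Var(Z) = 2373.602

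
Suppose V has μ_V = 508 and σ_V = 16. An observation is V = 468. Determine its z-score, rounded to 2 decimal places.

z = -2.50

z = (V − μ_V) / σ_V = (468 − 508) / 16 = -2.50.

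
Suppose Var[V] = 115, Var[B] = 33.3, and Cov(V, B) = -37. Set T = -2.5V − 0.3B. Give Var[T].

Var[T] = 666.247

Var[T] = a²·Var[V] + b²·Var[B] + 2ab·Cov(V, B) with a = -2.5, b = -0.3.
= (-2.5)²·115 + (-0.3)²·33.3 + 2·(-2.5)·(-0.3)·(-37)
= 718.75 + 2.997 + (-55.5) = 666.247.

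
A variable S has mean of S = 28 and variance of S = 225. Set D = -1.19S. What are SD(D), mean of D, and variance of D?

D = -1.19S is linear with a = -1.19, b = 0.
SD(S) = √225 = 15.
SD(D) = |a|·SD(S) = |-1.19|·15 = 17.85.
mean of D = a·mean of S + b = (-1.19)·28 = -33.32.
variance of D = a²·variance of S = (-1.19)²·225 = 318.6225.

SD(D) = 17.85, mean of D = -33.32, variance of D = 318.6225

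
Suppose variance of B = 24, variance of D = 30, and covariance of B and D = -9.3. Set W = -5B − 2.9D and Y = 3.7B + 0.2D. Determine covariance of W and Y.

By bilinearity, covariance of W and Y = ac·variance of B + bd·variance of D + (ad+bc)·covariance of B and D, with a=-5, b=-2.9, c=3.7, d=0.2.
ac·variance of B = (-5)·3.7·24 = -444
bd·variance of D = (-2.9)·0.2·30 = -17.4
(ad+bc)·covariance of B and D = (-11.73)·(-9.3) = 109.089
covariance of W and Y = -444 + (-17.4) + 109.089 = -352.311.

covariance of W and Y = -352.311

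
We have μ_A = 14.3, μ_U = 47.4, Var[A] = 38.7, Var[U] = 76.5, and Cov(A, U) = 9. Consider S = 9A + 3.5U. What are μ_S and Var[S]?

μ_S = 294.6, Var[S] = 4638.825

μ_S = 9·μ_A + 3.5·μ_U = 9·14.3 + 3.5·47.4 = 294.6.
Var[S] = a²·Var[A] + b²·Var[U] + 2ab·Cov(A, U) with a = 9, b = 3.5.
= 9²·38.7 + 3.5²·76.5 + 2·9·3.5·9
= 3134.7 + 937.125 + 567 = 4638.825.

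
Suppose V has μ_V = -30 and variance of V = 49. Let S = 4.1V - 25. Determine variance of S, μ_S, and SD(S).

variance of S = 823.69, μ_S = -148, SD(S) = 28.7

S = 4.1V - 25 is linear with a = 4.1, b = -25.
variance of S = a²·variance of V = 4.1²·49 = 823.69 (the additive constant -25 does not affect variance).
μ_S = a·μ_V + b = 4.1·(-30) + (-25) = -148.
SD(V) = √49 = 7.
SD(S) = |a|·SD(V) = |4.1|·7 = 28.7.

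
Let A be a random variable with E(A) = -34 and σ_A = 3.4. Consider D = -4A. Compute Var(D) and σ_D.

D = -4A is linear with a = -4, b = 0.
Var(A) = 3.4² = 11.56.
Var(D) = a²·Var(A) = (-4)²·11.56 = 184.96.
σ_D = |a|·σ_A = |-4|·3.4 = 13.6.

Var(D) = 184.96, σ_D = 13.6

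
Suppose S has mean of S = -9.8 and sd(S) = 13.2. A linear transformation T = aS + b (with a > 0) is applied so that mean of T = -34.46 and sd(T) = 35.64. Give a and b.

sd(T) = a·sd(S) (a > 0), so a = 35.64/13.2 = 2.7.
mean of T = a·mean of S + b, so b = -34.46 − 2.7·(-9.8) = -8.

a = 2.7, b = -8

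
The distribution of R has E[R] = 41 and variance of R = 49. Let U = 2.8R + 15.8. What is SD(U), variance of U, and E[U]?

SD(U) = 19.6, variance of U = 384.16, E[U] = 130.6

U = 2.8R + 15.8 is linear with a = 2.8, b = 15.8.
SD(R) = √49 = 7.
SD(U) = |a|·SD(R) = |2.8|·7 = 19.6.
variance of U = a²·variance of R = 2.8²·49 = 384.16 (the additive constant 15.8 does not affect variance).
E[U] = a·E[R] + b = 2.8·41 + 15.8 = 130.6.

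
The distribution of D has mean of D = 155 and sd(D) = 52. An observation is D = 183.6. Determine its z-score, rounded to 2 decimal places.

z = 0.55

z = (D − mean of D) / sd(D) = (183.6 − 155) / 52 = 0.55.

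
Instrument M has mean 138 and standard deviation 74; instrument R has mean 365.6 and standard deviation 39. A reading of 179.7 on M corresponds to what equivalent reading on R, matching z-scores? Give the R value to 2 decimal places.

z = (179.7 − 138)/74 ≈ 0.5635.
R = 365.6 + z·39 = 365.6 + (179.7 − 138)·39/74 ≈ 387.58.

R = 387.58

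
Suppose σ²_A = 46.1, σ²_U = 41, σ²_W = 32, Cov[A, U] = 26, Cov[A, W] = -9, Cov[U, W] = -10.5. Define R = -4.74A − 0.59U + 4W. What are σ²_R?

σ²_R = 2098.29166

σ²_R = a²·σ²_A + b²·σ²_U + c²·σ²_W + 2ab·Cov[A, U] + 2ac·Cov[A, W] + 2bc·Cov[U, W], with a = -4.74, b = -0.59, c = 4.
= 1035.75636 + 14.2721 + 512 + 145.4232 + 341.28 + 49.56
= 2098.29166.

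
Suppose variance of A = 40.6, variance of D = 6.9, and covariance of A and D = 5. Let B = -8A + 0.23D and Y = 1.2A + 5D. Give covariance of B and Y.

covariance of B and Y = -580.445

By bilinearity, covariance of B and Y = ac·variance of A + bd·variance of D + (ad+bc)·covariance of A and D, with a=-8, b=0.23, c=1.2, d=5.
ac·variance of A = (-8)·1.2·40.6 = -389.76
bd·variance of D = 0.23·5·6.9 = 7.935
(ad+bc)·covariance of A and D = (-39.724)·5 = -198.62
covariance of B and Y = -389.76 + 7.935 + (-198.62) = -580.445.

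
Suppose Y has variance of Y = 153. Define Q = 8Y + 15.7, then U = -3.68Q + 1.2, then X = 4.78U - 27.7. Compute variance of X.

variance of X = 3029861.90979072

variance of Q = 8²·153 = 9792.
variance of U = (-3.68)²·9792 = 132607.1808.
variance of X = 4.78²·132607.1808 = 3029861.90979072.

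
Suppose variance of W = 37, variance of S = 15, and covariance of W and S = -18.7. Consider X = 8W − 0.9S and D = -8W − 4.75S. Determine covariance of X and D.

covariance of X and D = -1727.915

By bilinearity, covariance of X and D = ac·variance of W + bd·variance of S + (ad+bc)·covariance of W and S, with a=8, b=-0.9, c=-8, d=-4.75.
ac·variance of W = 8·(-8)·37 = -2368
bd·variance of S = (-0.9)·(-4.75)·15 = 64.125
(ad+bc)·covariance of W and S = (-30.8)·(-18.7) = 575.96
covariance of X and D = -2368 + 64.125 + 575.96 = -1727.915.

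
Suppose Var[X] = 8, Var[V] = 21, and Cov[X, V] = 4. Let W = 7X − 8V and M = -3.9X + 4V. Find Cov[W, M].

By bilinearity, Cov[W, M] = ac·Var[X] + bd·Var[V] + (ad+bc)·Cov[X, V], with a=7, b=-8, c=-3.9, d=4.
ac·Var[X] = 7·(-3.9)·8 = -218.4
bd·Var[V] = (-8)·4·21 = -672
(ad+bc)·Cov[X, V] = (59.2)·4 = 236.8
Cov[W, M] = -218.4 + (-672) + 236.8 = -653.6.

Cov[W, M] = -653.6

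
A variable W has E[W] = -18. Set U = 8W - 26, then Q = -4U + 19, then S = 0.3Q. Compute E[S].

E[U] = 8·(-18) + (-26) = -170.
E[Q] = (-4)·(-170) + 19 = 699.
E[S] = 0.3·699 = 209.7.

E[S] = 209.7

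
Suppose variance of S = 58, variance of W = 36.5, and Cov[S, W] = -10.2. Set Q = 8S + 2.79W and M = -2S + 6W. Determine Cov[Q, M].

By bilinearity, Cov[Q, M] = ac·variance of S + bd·variance of W + (ad+bc)·Cov[S, W], with a=8, b=2.79, c=-2, d=6.
ac·variance of S = 8·(-2)·58 = -928
bd·variance of W = 2.79·6·36.5 = 611.01
(ad+bc)·Cov[S, W] = (42.42)·(-10.2) = -432.684
Cov[Q, M] = -928 + 611.01 + (-432.684) = -749.674.

Cov[Q, M] = -749.674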